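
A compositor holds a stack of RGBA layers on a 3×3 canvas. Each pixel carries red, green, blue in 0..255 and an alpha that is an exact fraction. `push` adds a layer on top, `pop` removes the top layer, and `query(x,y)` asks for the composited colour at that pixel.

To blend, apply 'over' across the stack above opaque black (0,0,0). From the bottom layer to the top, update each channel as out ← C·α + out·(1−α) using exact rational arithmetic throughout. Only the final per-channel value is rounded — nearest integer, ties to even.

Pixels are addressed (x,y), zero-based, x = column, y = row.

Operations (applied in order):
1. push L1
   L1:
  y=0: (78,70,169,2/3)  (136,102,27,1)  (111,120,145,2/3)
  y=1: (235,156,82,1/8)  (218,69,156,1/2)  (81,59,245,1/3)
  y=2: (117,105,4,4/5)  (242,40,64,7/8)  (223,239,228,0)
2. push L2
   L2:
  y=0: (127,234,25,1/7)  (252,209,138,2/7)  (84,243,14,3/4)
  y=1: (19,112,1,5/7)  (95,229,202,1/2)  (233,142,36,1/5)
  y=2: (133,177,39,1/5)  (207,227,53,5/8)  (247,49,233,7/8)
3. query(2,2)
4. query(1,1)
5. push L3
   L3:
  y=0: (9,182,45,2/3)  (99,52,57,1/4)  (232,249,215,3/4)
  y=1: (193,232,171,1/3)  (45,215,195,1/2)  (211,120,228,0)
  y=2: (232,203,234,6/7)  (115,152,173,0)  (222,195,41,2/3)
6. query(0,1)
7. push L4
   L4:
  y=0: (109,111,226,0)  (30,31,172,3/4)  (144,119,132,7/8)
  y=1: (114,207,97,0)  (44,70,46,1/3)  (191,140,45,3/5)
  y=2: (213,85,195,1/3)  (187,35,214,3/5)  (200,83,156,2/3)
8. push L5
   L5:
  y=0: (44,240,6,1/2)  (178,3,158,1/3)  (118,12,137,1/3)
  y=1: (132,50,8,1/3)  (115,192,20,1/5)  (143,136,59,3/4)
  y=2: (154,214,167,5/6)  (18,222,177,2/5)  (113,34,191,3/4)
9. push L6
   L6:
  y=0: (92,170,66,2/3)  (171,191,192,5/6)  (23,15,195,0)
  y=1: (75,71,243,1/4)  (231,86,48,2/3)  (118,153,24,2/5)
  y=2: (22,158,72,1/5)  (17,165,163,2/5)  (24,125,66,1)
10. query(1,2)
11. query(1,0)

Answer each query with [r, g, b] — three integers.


(2,2) stack=L1,L2; from [0,0,0]:
L1 α=0: [0, 0, 0]
L2 α=7/8: [1729/8, 343/8, 1631/8]
rounded: [216, 43, 204]

at x=1,y=1 over L1,L2:
after L1 α=1/2: [109, 69/2, 78]
after L2 α=1/2: [102, 527/4, 140]
= [102, 132, 140]

query (0,1) [L1,L2,L3] — begin 0,0,0
after L1 α=1/8: [235/8, 39/2, 41/4]
after L2 α=5/7: [615/28, 599/7, 51/14]
after L3 α=1/3: [3317/42, 2822/21, 416/7]
= [79, 134, 59]

(1,2) stack=L1,L2,L3,L4,L5,L6; from [0,0,0]:
after L1 α=7/8: [847/4, 35, 56]
after L2 α=5/8: [6681/32, 155, 433/8]
after L3 α=0: [6681/32, 155, 433/8]
after L4 α=3/5: [15657/80, 83, 3001/20]
after L5 α=2/5: [49851/400, 693/5, 16083/100]
after L6 α=2/5: [163153/2000, 3729/25, 80849/500]
→ [82, 149, 162]

(1,0) stack=L1,L2,L3,L4,L5,L6; from [0,0,0]:
+L1 (α=1) → [136, 102, 27]
+L2 (α=2/7) → [1184/7, 928/7, 411/7]
+L3 (α=1/4) → [4245/28, 787/7, 408/7]
+L4 (α=3/4) → [6765/112, 719/14, 1005/7]
+L5 (α=1/3) → [16733/168, 740/21, 3116/21]
+L6 (α=5/6) → [160373/1008, 20795/126, 11638/63]
= [159, 165, 185]


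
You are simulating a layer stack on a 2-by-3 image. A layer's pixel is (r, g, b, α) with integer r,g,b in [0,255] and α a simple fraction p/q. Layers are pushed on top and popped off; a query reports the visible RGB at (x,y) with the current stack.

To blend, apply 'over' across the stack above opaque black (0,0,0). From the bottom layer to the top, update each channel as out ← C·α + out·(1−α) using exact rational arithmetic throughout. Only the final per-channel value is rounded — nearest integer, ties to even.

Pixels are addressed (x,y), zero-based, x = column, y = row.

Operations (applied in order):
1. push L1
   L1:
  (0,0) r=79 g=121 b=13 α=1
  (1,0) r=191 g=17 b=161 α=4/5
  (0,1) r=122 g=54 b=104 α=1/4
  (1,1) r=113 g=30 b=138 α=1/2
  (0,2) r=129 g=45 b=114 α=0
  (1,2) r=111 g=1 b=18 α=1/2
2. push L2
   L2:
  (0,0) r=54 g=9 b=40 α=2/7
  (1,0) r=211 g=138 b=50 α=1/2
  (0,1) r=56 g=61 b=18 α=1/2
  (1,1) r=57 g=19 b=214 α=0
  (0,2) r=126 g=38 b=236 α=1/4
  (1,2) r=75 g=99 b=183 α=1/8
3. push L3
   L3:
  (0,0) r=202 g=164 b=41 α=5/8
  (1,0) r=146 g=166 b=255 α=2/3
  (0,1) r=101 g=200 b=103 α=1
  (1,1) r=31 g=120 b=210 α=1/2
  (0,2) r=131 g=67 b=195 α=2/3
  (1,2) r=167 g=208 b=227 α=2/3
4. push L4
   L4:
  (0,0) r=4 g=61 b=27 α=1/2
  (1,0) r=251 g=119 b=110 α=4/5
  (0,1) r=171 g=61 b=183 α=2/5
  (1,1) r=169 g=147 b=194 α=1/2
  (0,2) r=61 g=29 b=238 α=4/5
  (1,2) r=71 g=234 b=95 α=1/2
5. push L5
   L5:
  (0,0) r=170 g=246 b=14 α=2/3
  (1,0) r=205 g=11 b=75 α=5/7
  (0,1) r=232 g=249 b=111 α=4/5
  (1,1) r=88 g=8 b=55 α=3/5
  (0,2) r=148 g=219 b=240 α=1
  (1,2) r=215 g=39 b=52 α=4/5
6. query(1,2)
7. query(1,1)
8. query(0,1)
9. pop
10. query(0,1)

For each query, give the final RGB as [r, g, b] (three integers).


query (1,2) [L1,L2,L3,L4,L5] — begin 0,0,0
L1 α=1/2: [111/2, 1/2, 9]
L2 α=1/8: [927/16, 205/16, 123/4]
L3 α=2/3: [6271/48, 2287/16, 1939/12]
L4 α=1/2: [9679/96, 6031/32, 3079/24]
L5 α=4/5: [92239/480, 11023/160, 8071/120]
= [192, 69, 67]

at x=1,y=1 over L1,L2,L3,L4,L5:
+L1 (α=1/2) → [113/2, 15, 69]
+L2 (α=0) → [113/2, 15, 69]
+L3 (α=1/2) → [175/4, 135/2, 279/2]
+L4 (α=1/2) → [851/8, 429/4, 667/4]
+L5 (α=3/5) → [1907/20, 477/10, 997/10]
rounded: [95, 48, 100]

query (0,1) [L1,L2,L3,L4,L5] — begin 0,0,0
after L1 α=1/4: [61/2, 27/2, 26]
after L2 α=1/2: [173/4, 149/4, 22]
after L3 α=1: [101, 200, 103]
after L4 α=2/5: [129, 722/5, 135]
after L5 α=4/5: [1057/5, 5702/25, 579/5]
= [211, 228, 116]

at x=0,y=1 over L1,L2,L3,L4:
L1 α=1/4: [61/2, 27/2, 26]
L2 α=1/2: [173/4, 149/4, 22]
L3 α=1: [101, 200, 103]
L4 α=2/5: [129, 722/5, 135]
= [129, 144, 135]


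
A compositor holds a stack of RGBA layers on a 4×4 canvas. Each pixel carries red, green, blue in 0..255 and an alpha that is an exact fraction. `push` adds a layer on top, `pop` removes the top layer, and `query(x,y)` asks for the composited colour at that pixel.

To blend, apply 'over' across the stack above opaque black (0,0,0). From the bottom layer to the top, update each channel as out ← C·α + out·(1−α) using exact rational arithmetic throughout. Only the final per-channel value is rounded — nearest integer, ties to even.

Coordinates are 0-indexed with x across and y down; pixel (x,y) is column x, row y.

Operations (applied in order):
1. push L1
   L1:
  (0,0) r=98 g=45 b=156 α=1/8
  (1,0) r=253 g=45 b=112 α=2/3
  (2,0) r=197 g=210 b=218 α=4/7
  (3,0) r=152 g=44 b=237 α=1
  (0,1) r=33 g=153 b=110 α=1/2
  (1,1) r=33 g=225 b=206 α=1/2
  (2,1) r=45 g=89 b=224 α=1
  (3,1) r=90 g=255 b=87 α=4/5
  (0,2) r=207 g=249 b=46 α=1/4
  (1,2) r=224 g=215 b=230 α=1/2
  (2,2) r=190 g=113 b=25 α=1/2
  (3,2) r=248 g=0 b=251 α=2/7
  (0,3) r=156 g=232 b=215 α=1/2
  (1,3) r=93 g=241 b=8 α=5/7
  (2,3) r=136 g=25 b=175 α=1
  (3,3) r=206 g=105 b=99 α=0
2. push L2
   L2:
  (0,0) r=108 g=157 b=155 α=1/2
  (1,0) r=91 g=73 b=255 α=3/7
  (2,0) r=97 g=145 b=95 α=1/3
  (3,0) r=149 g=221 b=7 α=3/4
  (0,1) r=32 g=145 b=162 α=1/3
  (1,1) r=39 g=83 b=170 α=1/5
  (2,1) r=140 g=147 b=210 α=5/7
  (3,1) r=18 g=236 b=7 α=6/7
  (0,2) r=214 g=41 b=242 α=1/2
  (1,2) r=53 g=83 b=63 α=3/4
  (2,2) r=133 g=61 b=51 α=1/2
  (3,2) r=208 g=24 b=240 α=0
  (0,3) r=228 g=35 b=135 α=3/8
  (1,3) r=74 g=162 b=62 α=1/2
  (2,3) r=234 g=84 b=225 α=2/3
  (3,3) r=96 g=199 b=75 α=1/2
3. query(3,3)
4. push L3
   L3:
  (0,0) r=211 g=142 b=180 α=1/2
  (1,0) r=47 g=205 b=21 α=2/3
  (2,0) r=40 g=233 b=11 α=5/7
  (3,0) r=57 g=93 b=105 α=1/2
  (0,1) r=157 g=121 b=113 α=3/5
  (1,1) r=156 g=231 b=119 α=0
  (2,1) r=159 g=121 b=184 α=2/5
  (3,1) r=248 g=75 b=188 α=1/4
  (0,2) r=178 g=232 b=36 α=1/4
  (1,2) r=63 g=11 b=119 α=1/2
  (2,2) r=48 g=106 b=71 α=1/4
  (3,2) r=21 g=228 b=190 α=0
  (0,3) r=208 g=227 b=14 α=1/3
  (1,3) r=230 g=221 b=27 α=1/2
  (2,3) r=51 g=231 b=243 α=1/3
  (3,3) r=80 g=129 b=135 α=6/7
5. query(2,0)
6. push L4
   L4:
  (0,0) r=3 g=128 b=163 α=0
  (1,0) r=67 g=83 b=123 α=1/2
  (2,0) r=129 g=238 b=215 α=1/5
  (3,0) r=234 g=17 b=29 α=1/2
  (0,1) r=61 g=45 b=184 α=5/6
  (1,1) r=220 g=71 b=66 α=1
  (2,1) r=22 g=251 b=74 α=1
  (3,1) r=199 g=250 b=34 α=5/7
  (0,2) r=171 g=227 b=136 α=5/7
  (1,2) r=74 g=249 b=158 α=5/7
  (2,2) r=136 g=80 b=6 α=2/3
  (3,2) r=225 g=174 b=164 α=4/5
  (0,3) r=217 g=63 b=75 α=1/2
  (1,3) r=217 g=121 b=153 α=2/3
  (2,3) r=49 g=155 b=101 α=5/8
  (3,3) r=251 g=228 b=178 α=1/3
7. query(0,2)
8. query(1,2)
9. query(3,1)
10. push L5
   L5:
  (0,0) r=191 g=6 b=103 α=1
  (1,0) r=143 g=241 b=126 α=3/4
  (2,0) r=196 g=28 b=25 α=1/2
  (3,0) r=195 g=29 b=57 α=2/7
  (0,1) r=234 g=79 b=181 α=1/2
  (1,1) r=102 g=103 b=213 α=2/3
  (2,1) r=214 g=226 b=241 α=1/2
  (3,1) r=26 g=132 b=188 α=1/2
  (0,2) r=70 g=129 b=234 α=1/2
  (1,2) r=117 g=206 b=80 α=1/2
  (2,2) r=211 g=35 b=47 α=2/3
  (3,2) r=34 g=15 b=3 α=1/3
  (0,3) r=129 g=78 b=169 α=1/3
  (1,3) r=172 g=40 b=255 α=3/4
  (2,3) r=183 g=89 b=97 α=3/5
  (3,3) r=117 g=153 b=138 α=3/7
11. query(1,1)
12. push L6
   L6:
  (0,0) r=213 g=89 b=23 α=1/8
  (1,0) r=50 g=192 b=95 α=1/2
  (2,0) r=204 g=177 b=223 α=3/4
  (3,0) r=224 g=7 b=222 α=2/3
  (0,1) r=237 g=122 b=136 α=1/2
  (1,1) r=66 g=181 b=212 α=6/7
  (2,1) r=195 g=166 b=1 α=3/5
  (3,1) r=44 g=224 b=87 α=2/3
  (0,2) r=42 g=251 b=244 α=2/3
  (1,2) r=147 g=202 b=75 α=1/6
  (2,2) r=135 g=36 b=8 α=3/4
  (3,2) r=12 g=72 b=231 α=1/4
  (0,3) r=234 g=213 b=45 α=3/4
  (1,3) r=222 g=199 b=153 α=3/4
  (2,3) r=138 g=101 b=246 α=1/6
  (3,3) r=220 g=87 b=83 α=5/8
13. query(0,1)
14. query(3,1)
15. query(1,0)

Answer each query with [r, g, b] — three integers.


query (3,3) [L1,L2] — begin 0,0,0
L1 α=0: [0, 0, 0]
L2 α=1/2: [48, 199/2, 75/2]
= [48, 100, 38]

at x=2,y=0 over L1,L2,L3:
after L1 α=4/7: [788/7, 120, 872/7]
after L2 α=1/3: [2255/21, 385/3, 803/7]
after L3 α=5/7: [8710/147, 4265/21, 1991/49]
→ [59, 203, 41]

query (0,2) [L1,L2,L3,L4] — begin 0,0,0
+L1 (α=1/4) → [207/4, 249/4, 23/2]
+L2 (α=1/2) → [1063/8, 413/8, 507/4]
+L3 (α=1/4) → [4613/32, 3095/32, 1665/16]
+L4 (α=5/7) → [18293/112, 21255/112, 1015/8]
→ [163, 190, 127]

(1,2) stack=L1,L2,L3,L4; from [0,0,0]:
+L1 (α=1/2) → [112, 215/2, 115]
+L2 (α=3/4) → [271/4, 713/8, 76]
+L3 (α=1/2) → [523/8, 801/16, 195/2]
+L4 (α=5/7) → [2003/28, 10761/56, 985/7]
→ [72, 192, 141]

at x=3,y=1 over L1,L2,L3,L4:
after L1 α=4/5: [72, 204, 348/5]
after L2 α=6/7: [180/7, 1620/7, 558/35]
after L3 α=1/4: [569/7, 5385/28, 4127/70]
after L4 α=5/7: [8103/49, 22885/98, 10077/245]
→ [165, 234, 41]

at x=1,y=1 over L1,L2,L3,L4,L5:
after L1 α=1/2: [33/2, 225/2, 103]
after L2 α=1/5: [21, 533/5, 582/5]
after L3 α=0: [21, 533/5, 582/5]
after L4 α=1: [220, 71, 66]
after L5 α=2/3: [424/3, 277/3, 164]
→ [141, 92, 164]

(0,1) stack=L1,L2,L3,L4,L5,L6; from [0,0,0]:
L1 α=1/2: [33/2, 153/2, 55]
L2 α=1/3: [65/3, 298/3, 272/3]
L3 α=3/5: [1543/15, 337/3, 1561/15]
L4 α=5/6: [3059/45, 506/9, 15361/90]
L5 α=1/2: [13589/90, 1217/18, 31651/180]
L6 α=1/2: [34919/180, 3413/36, 56131/360]
→ [194, 95, 156]

at x=3,y=1 over L1,L2,L3,L4,L5,L6:
+L1 (α=4/5) → [72, 204, 348/5]
+L2 (α=6/7) → [180/7, 1620/7, 558/35]
+L3 (α=1/4) → [569/7, 5385/28, 4127/70]
+L4 (α=5/7) → [8103/49, 22885/98, 10077/245]
+L5 (α=1/2) → [9377/98, 35821/196, 56137/490]
+L6 (α=2/3) → [18001/294, 123629/588, 141397/1470]
rounded: [61, 210, 96]

query (1,0) [L1,L2,L3,L4,L5,L6] — begin 0,0,0
L1 α=2/3: [506/3, 30, 224/3]
L2 α=3/7: [2843/21, 339/7, 3191/21]
L3 α=2/3: [4817/63, 3209/21, 4073/63]
L4 α=1/2: [4519/63, 2476/21, 5911/63]
L5 α=3/4: [15773/126, 17659/84, 29725/252]
L6 α=1/2: [22073/252, 33787/168, 53665/504]
rounded: [88, 201, 106]


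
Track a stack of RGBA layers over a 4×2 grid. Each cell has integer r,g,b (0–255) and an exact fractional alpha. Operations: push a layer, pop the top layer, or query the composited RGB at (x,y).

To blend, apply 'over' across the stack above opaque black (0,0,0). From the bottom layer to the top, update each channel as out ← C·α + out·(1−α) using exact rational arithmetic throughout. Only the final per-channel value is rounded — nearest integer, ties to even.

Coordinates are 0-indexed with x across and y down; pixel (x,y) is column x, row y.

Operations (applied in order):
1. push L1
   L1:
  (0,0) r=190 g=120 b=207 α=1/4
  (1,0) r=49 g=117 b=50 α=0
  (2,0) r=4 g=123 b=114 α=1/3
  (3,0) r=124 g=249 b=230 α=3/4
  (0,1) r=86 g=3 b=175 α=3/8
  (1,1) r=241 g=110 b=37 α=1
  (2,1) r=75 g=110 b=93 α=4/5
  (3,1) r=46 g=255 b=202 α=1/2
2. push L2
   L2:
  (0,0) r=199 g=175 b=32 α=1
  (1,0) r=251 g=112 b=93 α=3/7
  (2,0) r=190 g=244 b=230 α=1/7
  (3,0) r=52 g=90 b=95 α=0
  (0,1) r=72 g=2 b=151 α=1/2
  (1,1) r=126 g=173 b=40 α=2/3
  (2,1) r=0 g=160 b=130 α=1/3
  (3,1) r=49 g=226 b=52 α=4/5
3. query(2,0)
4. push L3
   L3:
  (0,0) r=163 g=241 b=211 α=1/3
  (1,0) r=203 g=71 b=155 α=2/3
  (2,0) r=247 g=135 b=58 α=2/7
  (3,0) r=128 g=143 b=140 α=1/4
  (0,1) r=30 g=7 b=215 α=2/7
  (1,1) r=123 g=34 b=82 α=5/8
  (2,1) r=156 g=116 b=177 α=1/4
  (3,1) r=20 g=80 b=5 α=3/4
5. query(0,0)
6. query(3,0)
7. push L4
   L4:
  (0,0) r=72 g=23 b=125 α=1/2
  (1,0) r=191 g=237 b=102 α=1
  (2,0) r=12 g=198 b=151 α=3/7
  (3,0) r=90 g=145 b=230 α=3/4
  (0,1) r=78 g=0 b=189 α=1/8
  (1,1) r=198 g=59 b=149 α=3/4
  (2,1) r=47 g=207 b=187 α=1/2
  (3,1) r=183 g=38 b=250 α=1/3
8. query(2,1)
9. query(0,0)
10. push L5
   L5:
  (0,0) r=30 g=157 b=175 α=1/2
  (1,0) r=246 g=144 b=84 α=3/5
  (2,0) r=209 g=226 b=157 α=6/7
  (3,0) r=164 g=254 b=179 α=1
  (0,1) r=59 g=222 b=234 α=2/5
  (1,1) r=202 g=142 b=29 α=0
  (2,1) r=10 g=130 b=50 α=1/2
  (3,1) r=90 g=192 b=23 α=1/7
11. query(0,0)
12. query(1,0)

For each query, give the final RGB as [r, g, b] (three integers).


at x=2,y=0 over L1,L2:
L1 α=1/3: [4/3, 41, 38]
L2 α=1/7: [198/7, 70, 458/7]
= [28, 70, 65]

query (0,0) [L1,L2,L3] — begin 0,0,0
after L1 α=1/4: [95/2, 30, 207/4]
after L2 α=1: [199, 175, 32]
after L3 α=1/3: [187, 197, 275/3]
rounded: [187, 197, 92]

at x=3,y=0 over L1,L2,L3:
+L1 (α=3/4) → [93, 747/4, 345/2]
+L2 (α=0) → [93, 747/4, 345/2]
+L3 (α=1/4) → [407/4, 2813/16, 1315/8]
→ [102, 176, 164]

(2,1) stack=L1,L2,L3,L4; from [0,0,0]:
L1 α=4/5: [60, 88, 372/5]
L2 α=1/3: [40, 112, 1394/15]
L3 α=1/4: [69, 113, 2279/20]
L4 α=1/2: [58, 160, 6019/40]
→ [58, 160, 150]

query (0,0) [L1,L2,L3,L4] — begin 0,0,0
L1 α=1/4: [95/2, 30, 207/4]
L2 α=1: [199, 175, 32]
L3 α=1/3: [187, 197, 275/3]
L4 α=1/2: [259/2, 110, 325/3]
= [130, 110, 108]

(0,0) stack=L1,L2,L3,L4,L5; from [0,0,0]:
+L1 (α=1/4) → [95/2, 30, 207/4]
+L2 (α=1) → [199, 175, 32]
+L3 (α=1/3) → [187, 197, 275/3]
+L4 (α=1/2) → [259/2, 110, 325/3]
+L5 (α=1/2) → [319/4, 267/2, 425/3]
→ [80, 134, 142]

query (1,0) [L1,L2,L3,L4,L5] — begin 0,0,0
after L1 α=0: [0, 0, 0]
after L2 α=3/7: [753/7, 48, 279/7]
after L3 α=2/3: [3595/21, 190/3, 2449/21]
after L4 α=1: [191, 237, 102]
after L5 α=3/5: [224, 906/5, 456/5]
rounded: [224, 181, 91]


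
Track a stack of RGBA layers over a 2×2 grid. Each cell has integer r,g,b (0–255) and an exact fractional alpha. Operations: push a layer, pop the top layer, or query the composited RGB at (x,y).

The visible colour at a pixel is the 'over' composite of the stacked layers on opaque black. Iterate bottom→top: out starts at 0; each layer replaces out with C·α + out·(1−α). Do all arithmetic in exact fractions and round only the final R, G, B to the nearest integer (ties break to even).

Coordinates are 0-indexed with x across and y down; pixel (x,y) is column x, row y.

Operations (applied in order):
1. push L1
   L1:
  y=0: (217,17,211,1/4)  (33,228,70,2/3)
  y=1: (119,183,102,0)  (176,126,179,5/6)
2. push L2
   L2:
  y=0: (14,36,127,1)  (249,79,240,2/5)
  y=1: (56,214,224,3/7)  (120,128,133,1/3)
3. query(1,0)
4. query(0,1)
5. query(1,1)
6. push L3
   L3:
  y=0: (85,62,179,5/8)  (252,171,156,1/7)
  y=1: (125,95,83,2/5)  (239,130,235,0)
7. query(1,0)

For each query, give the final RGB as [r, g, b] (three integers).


at x=1,y=0 over L1,L2:
+L1 (α=2/3) → [22, 152, 140/3]
+L2 (α=2/5) → [564/5, 614/5, 124]
→ [113, 123, 124]

(0,1) stack=L1,L2; from [0,0,0]:
after L1 α=0: [0, 0, 0]
after L2 α=3/7: [24, 642/7, 96]
→ [24, 92, 96]

(1,1) stack=L1,L2; from [0,0,0]:
+L1 (α=5/6) → [440/3, 105, 895/6]
+L2 (α=1/3) → [1240/9, 338/3, 1294/9]
rounded: [138, 113, 144]

query (1,0) [L1,L2,L3] — begin 0,0,0
L1 α=2/3: [22, 152, 140/3]
L2 α=2/5: [564/5, 614/5, 124]
L3 α=1/7: [4644/35, 4539/35, 900/7]
→ [133, 130, 129]


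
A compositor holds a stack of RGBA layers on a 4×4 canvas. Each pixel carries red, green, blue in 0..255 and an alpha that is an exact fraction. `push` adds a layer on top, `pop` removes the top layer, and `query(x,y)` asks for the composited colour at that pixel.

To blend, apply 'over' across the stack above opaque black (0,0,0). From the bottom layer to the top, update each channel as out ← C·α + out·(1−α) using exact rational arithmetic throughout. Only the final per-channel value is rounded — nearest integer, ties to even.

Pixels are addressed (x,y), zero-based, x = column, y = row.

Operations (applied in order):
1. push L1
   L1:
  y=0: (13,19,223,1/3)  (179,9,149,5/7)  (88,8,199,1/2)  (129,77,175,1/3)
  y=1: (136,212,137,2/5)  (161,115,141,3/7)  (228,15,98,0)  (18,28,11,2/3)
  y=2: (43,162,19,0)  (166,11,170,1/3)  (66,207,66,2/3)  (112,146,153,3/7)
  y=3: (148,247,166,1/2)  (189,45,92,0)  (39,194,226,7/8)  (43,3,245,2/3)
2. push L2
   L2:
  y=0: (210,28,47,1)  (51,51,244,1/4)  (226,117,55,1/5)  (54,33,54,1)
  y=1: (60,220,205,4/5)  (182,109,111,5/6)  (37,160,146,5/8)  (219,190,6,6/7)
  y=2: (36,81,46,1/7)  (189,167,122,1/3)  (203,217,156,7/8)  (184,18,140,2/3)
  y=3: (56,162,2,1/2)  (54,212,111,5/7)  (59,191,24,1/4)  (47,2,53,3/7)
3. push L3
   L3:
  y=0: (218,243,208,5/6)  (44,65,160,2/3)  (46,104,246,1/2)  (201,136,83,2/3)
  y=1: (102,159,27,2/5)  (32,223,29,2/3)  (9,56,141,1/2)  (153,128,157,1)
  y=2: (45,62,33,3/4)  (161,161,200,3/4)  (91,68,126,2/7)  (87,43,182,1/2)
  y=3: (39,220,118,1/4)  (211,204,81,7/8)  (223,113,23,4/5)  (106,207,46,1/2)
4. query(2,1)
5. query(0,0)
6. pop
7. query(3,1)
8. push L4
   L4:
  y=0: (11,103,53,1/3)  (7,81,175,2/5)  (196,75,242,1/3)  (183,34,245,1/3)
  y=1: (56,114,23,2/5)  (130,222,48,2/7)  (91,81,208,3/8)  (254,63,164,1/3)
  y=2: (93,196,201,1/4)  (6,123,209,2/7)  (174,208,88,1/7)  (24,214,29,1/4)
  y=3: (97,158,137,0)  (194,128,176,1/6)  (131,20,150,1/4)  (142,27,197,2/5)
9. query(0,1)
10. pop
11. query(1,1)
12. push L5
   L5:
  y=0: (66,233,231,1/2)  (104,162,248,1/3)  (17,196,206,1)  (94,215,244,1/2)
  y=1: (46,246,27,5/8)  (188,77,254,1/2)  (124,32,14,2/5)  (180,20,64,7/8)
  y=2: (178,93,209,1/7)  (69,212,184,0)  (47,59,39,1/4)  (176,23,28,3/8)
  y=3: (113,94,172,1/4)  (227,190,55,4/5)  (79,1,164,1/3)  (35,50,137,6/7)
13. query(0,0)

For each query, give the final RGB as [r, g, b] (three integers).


at x=2,y=1 over L1,L2,L3:
after L1 α=0: [0, 0, 0]
after L2 α=5/8: [185/8, 100, 365/4]
after L3 α=1/2: [257/16, 78, 929/8]
= [16, 78, 116]

query (0,0) [L1,L2,L3] — begin 0,0,0
+L1 (α=1/3) → [13/3, 19/3, 223/3]
+L2 (α=1) → [210, 28, 47]
+L3 (α=5/6) → [650/3, 1243/6, 1087/6]
rounded: [217, 207, 181]

(3,1) stack=L1,L2; from [0,0,0]:
L1 α=2/3: [12, 56/3, 22/3]
L2 α=6/7: [1326/7, 3476/21, 130/21]
→ [189, 166, 6]

at x=0,y=1 over L1,L2,L4:
L1 α=2/5: [272/5, 424/5, 274/5]
L2 α=4/5: [1472/25, 4824/25, 4374/25]
L4 α=2/5: [7216/125, 20172/125, 14272/125]
→ [58, 161, 114]

query (1,1) [L1,L2] — begin 0,0,0
L1 α=3/7: [69, 345/7, 423/7]
L2 α=5/6: [979/6, 2080/21, 718/7]
= [163, 99, 103]

(0,0) stack=L1,L2,L5; from [0,0,0]:
L1 α=1/3: [13/3, 19/3, 223/3]
L2 α=1: [210, 28, 47]
L5 α=1/2: [138, 261/2, 139]
→ [138, 130, 139]


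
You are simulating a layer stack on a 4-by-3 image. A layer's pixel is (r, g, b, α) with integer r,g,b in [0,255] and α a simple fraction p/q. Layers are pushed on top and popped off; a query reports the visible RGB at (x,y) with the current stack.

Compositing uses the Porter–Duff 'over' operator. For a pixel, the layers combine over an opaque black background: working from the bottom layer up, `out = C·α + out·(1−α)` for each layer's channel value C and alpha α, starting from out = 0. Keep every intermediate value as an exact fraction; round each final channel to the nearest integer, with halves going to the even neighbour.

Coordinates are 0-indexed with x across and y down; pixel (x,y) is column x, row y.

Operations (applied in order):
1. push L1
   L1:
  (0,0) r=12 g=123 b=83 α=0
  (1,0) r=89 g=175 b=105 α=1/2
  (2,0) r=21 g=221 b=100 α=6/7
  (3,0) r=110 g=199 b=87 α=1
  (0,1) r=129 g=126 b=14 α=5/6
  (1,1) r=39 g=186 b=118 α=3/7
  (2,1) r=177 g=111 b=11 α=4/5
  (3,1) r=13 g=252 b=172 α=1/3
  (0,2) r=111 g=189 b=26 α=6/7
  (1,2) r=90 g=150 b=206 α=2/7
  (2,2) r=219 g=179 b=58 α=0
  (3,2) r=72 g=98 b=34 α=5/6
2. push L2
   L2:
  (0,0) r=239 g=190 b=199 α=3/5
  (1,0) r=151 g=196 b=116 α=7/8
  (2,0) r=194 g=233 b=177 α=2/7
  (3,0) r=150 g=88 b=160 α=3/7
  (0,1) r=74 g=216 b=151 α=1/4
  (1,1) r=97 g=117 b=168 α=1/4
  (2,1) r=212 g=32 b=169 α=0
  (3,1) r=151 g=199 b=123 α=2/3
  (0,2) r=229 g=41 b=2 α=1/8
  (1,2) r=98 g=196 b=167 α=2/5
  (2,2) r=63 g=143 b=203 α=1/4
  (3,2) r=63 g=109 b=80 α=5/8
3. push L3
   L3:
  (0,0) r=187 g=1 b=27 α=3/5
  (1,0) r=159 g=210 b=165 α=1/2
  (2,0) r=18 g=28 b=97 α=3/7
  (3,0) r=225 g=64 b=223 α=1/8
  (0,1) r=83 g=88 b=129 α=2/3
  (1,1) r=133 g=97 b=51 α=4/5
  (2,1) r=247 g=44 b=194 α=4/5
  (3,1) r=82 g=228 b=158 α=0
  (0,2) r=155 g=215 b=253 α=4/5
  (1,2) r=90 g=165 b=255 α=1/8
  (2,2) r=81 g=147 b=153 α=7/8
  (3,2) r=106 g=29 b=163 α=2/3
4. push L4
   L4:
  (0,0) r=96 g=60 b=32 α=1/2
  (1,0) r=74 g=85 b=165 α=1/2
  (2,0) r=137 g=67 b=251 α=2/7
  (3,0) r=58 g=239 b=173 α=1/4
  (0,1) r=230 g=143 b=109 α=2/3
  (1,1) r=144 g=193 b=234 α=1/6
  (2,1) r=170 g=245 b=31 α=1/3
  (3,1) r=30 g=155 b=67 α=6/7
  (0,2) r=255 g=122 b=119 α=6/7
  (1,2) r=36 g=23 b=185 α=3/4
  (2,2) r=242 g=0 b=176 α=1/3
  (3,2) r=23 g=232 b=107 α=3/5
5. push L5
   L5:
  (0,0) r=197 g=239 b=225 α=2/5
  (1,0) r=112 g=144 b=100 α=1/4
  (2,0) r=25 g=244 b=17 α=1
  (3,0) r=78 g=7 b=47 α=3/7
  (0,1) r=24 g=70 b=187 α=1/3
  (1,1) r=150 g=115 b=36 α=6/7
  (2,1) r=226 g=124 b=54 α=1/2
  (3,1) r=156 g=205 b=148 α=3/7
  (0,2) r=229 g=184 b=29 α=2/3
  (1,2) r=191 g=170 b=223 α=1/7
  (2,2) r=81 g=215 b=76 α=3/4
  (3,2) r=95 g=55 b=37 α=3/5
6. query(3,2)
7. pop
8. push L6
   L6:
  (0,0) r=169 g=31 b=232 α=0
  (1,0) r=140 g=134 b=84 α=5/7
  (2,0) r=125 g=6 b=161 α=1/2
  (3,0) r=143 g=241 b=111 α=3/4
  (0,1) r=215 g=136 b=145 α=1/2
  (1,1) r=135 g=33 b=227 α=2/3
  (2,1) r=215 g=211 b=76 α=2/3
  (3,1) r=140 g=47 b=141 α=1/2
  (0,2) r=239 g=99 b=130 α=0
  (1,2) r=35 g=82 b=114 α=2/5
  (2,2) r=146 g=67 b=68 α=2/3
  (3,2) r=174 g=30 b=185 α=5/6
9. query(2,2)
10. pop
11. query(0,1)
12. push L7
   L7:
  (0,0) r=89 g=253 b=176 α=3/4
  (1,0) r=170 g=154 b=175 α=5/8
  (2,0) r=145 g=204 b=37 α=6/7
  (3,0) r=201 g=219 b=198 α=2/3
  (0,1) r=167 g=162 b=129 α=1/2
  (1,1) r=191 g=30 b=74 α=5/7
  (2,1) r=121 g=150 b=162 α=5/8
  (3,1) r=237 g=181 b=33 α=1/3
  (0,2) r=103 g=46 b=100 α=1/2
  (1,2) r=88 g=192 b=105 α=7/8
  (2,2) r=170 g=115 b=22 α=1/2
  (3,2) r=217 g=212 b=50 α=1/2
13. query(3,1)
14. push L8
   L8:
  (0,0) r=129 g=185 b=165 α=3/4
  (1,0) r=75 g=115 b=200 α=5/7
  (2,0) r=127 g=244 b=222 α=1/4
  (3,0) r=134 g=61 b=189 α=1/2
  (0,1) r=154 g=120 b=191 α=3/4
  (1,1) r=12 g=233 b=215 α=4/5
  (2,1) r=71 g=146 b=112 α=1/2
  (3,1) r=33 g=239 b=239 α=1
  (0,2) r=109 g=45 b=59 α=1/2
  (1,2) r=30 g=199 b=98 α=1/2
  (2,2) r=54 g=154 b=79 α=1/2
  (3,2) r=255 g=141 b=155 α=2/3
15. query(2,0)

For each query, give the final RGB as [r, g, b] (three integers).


(3,2) stack=L1,L2,L3,L4,L5; from [0,0,0]:
+L1 (α=5/6) → [60, 245/3, 85/3]
+L2 (α=5/8) → [495/8, 395/4, 485/8]
+L3 (α=2/3) → [2191/24, 209/4, 1031/8]
+L4 (α=3/5) → [3019/60, 1601/10, 463/4]
+L5 (α=3/5) → [11569/150, 2426/25, 137/2]
→ [77, 97, 68]

query (2,2) [L1,L2,L3,L4,L6] — begin 0,0,0
after L1 α=0: [0, 0, 0]
after L2 α=1/4: [63/4, 143/4, 203/4]
after L3 α=7/8: [2331/32, 4259/32, 4487/32]
after L4 α=1/3: [6203/48, 4259/48, 7303/48]
after L6 α=2/3: [20219/144, 10691/144, 13831/144]
→ [140, 74, 96]

query (0,1) [L1,L2,L3,L4] — begin 0,0,0
L1 α=5/6: [215/2, 105, 35/3]
L2 α=1/4: [793/8, 531/4, 93/2]
L3 α=2/3: [707/8, 1235/12, 203/2]
L4 α=2/3: [4387/24, 4667/36, 213/2]
rounded: [183, 130, 106]

at x=3,y=1 over L1,L2,L3,L4,L7:
+L1 (α=1/3) → [13/3, 84, 172/3]
+L2 (α=2/3) → [919/9, 482/3, 910/9]
+L3 (α=0) → [919/9, 482/3, 910/9]
+L4 (α=6/7) → [2539/63, 3272/21, 4528/63]
+L7 (α=1/3) → [20009/189, 10345/63, 11135/189]
→ [106, 164, 59]

(2,0) stack=L1,L2,L3,L4,L7,L8; from [0,0,0]:
+L1 (α=6/7) → [18, 1326/7, 600/7]
+L2 (α=2/7) → [478/7, 9892/49, 5478/49]
+L3 (α=3/7) → [2290/49, 43684/343, 36171/343]
+L4 (α=2/7) → [24876/343, 264382/2401, 353041/2401]
+L7 (α=6/7) → [323286/2401, 3203206/16807, 886063/16807]
+L8 (α=1/4) → [1274785/9604, 6855263/33614, 6389343/67228]
rounded: [133, 204, 95]


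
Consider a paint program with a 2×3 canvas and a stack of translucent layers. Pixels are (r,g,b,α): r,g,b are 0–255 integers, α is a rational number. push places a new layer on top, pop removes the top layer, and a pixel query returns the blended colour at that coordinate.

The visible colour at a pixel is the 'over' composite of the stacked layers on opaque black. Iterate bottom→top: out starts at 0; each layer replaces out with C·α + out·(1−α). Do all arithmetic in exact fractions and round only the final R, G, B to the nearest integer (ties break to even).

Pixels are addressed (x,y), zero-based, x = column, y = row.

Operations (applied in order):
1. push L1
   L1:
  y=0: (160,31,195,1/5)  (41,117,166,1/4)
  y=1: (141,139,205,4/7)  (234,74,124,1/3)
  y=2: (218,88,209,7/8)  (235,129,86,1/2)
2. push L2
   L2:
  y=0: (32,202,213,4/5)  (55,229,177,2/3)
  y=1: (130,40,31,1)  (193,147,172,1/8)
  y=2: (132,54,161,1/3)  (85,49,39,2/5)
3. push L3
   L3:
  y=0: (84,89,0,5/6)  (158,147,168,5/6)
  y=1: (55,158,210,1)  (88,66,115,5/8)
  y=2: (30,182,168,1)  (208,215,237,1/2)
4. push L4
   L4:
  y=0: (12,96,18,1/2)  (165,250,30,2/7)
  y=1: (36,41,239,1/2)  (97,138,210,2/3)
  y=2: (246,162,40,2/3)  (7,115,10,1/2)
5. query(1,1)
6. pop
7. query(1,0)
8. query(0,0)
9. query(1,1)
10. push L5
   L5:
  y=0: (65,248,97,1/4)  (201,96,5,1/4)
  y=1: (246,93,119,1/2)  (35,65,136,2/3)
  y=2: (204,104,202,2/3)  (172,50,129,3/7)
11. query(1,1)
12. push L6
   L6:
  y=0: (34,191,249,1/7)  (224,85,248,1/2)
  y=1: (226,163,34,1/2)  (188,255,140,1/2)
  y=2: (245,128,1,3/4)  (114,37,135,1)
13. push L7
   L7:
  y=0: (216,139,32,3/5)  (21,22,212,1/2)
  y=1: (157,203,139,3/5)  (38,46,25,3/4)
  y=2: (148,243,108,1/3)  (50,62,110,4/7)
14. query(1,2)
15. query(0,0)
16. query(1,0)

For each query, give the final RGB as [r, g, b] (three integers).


at x=1,y=1 over L1,L2,L3,L4:
L1 α=1/3: [78, 74/3, 124/3]
L2 α=1/8: [739/8, 959/24, 173/3]
L3 α=5/8: [5737/64, 3599/64, 187/2]
L4 α=2/3: [6051/64, 21263/192, 1027/6]
= [95, 111, 171]

(1,0) stack=L1,L2,L3; from [0,0,0]:
+L1 (α=1/4) → [41/4, 117/4, 83/2]
+L2 (α=2/3) → [481/12, 1949/12, 791/6]
+L3 (α=5/6) → [9961/72, 10769/72, 5831/36]
→ [138, 150, 162]

query (0,0) [L1,L2,L3] — begin 0,0,0
L1 α=1/5: [32, 31/5, 39]
L2 α=4/5: [32, 4071/25, 891/5]
L3 α=5/6: [226/3, 7598/75, 297/10]
rounded: [75, 101, 30]

(1,1) stack=L1,L2,L3; from [0,0,0]:
L1 α=1/3: [78, 74/3, 124/3]
L2 α=1/8: [739/8, 959/24, 173/3]
L3 α=5/8: [5737/64, 3599/64, 187/2]
→ [90, 56, 94]

(1,1) stack=L1,L2,L3,L5; from [0,0,0]:
L1 α=1/3: [78, 74/3, 124/3]
L2 α=1/8: [739/8, 959/24, 173/3]
L3 α=5/8: [5737/64, 3599/64, 187/2]
L5 α=2/3: [10217/192, 3973/64, 731/6]
= [53, 62, 122]

at x=1,y=2 over L1,L2,L3,L5,L6,L7:
+L1 (α=1/2) → [235/2, 129/2, 43]
+L2 (α=2/5) → [209/2, 583/10, 207/5]
+L3 (α=1/2) → [625/4, 2733/20, 696/5]
+L5 (α=3/7) → [163, 3483/35, 4719/35]
+L6 (α=1) → [114, 37, 135]
+L7 (α=4/7) → [542/7, 359/7, 845/7]
→ [77, 51, 121]

query (0,0) [L1,L2,L3,L5,L6,L7] — begin 0,0,0
after L1 α=1/5: [32, 31/5, 39]
after L2 α=4/5: [32, 4071/25, 891/5]
after L3 α=5/6: [226/3, 7598/75, 297/10]
after L5 α=1/4: [291/4, 6899/50, 1861/40]
after L6 α=1/7: [941/14, 25472/175, 1509/20]
after L7 α=3/5: [5477/35, 123919/875, 2469/50]
rounded: [156, 142, 49]

query (1,0) [L1,L2,L3,L5,L6,L7] — begin 0,0,0
after L1 α=1/4: [41/4, 117/4, 83/2]
after L2 α=2/3: [481/12, 1949/12, 791/6]
after L3 α=5/6: [9961/72, 10769/72, 5831/36]
after L5 α=1/4: [14785/96, 13073/96, 5891/48]
after L6 α=1/2: [36289/192, 21233/192, 17795/96]
after L7 α=1/2: [40321/384, 25457/384, 38147/192]
= [105, 66, 199]


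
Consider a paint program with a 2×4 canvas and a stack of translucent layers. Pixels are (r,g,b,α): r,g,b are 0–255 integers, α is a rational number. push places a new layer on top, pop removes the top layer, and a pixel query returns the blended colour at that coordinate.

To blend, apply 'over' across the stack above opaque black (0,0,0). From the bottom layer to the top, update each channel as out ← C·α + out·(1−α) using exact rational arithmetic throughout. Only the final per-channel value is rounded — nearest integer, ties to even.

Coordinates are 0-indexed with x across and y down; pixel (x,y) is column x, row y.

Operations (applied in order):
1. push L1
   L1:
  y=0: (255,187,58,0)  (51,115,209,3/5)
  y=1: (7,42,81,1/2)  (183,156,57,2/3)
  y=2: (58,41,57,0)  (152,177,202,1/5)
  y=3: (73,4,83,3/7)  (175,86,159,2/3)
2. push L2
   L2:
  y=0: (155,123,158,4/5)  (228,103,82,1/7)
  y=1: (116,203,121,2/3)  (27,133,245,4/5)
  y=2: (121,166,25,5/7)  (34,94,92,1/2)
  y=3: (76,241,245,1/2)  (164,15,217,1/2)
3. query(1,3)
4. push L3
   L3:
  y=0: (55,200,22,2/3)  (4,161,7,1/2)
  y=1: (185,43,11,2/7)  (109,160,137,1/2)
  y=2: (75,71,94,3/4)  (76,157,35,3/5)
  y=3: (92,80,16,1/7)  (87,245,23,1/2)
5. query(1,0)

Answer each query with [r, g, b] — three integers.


at x=1,y=3 over L1,L2:
L1 α=2/3: [350/3, 172/3, 106]
L2 α=1/2: [421/3, 217/6, 323/2]
rounded: [140, 36, 162]

(1,0) stack=L1,L2,L3; from [0,0,0]:
+L1 (α=3/5) → [153/5, 69, 627/5]
+L2 (α=1/7) → [294/5, 517/7, 596/5]
+L3 (α=1/2) → [157/5, 822/7, 631/10]
= [31, 117, 63]


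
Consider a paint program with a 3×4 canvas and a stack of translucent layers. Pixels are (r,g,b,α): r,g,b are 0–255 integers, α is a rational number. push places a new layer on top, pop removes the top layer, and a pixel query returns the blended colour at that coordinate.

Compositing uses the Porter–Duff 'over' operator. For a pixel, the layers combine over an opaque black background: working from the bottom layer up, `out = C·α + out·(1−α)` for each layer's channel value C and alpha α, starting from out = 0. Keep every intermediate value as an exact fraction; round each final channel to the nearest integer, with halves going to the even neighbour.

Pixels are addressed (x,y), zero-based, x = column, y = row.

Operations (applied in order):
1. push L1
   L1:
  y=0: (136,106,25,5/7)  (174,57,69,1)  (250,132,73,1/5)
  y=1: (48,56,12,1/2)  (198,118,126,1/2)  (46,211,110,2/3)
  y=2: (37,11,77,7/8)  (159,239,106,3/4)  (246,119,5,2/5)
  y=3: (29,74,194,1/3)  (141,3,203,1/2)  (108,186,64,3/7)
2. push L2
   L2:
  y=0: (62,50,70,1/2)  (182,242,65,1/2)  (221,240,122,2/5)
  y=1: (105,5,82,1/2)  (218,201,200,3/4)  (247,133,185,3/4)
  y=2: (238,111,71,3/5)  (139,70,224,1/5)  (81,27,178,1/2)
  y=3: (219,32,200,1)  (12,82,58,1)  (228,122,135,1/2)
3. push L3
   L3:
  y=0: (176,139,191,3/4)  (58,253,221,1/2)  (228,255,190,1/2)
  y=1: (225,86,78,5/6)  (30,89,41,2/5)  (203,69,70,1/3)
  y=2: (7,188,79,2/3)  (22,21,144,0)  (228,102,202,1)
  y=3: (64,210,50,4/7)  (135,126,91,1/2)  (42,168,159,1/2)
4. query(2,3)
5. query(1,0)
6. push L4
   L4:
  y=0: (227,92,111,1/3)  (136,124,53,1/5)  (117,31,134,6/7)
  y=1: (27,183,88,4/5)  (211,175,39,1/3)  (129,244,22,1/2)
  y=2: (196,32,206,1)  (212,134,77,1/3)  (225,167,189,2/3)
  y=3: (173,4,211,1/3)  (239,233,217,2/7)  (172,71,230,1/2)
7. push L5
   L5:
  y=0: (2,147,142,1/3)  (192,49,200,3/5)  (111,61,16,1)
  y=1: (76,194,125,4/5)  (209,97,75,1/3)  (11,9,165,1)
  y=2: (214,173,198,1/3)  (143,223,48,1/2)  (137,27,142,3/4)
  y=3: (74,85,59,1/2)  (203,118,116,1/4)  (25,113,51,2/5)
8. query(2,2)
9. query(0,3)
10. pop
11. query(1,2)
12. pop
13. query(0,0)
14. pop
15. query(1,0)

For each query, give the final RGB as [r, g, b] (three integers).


(2,3) stack=L1,L2,L3; from [0,0,0]:
L1 α=3/7: [324/7, 558/7, 192/7]
L2 α=1/2: [960/7, 706/7, 1137/14]
L3 α=1/2: [627/7, 941/7, 3363/28]
= [90, 134, 120]

query (1,0) [L1,L2,L3] — begin 0,0,0
+L1 (α=1) → [174, 57, 69]
+L2 (α=1/2) → [178, 299/2, 67]
+L3 (α=1/2) → [118, 805/4, 144]
= [118, 201, 144]

query (2,2) [L1,L2,L3,L4,L5] — begin 0,0,0
after L1 α=2/5: [492/5, 238/5, 2]
after L2 α=1/2: [897/10, 373/10, 90]
after L3 α=1: [228, 102, 202]
after L4 α=2/3: [226, 436/3, 580/3]
after L5 α=3/4: [637/4, 679/12, 929/6]
= [159, 57, 155]

at x=0,y=3 over L1,L2,L3,L4,L5:
+L1 (α=1/3) → [29/3, 74/3, 194/3]
+L2 (α=1) → [219, 32, 200]
+L3 (α=4/7) → [913/7, 936/7, 800/7]
+L4 (α=1/3) → [3037/21, 1900/21, 3077/21]
+L5 (α=1/2) → [4591/42, 3685/42, 2158/21]
= [109, 88, 103]

at x=1,y=2 over L1,L2,L3,L4:
L1 α=3/4: [477/4, 717/4, 159/2]
L2 α=1/5: [616/5, 787/5, 542/5]
L3 α=0: [616/5, 787/5, 542/5]
L4 α=1/3: [764/5, 748/5, 1469/15]
rounded: [153, 150, 98]

(0,0) stack=L1,L2,L3; from [0,0,0]:
L1 α=5/7: [680/7, 530/7, 125/7]
L2 α=1/2: [557/7, 440/7, 615/14]
L3 α=3/4: [4253/28, 3359/28, 8637/56]
rounded: [152, 120, 154]

at x=1,y=0 over L1,L2:
after L1 α=1: [174, 57, 69]
after L2 α=1/2: [178, 299/2, 67]
→ [178, 150, 67]


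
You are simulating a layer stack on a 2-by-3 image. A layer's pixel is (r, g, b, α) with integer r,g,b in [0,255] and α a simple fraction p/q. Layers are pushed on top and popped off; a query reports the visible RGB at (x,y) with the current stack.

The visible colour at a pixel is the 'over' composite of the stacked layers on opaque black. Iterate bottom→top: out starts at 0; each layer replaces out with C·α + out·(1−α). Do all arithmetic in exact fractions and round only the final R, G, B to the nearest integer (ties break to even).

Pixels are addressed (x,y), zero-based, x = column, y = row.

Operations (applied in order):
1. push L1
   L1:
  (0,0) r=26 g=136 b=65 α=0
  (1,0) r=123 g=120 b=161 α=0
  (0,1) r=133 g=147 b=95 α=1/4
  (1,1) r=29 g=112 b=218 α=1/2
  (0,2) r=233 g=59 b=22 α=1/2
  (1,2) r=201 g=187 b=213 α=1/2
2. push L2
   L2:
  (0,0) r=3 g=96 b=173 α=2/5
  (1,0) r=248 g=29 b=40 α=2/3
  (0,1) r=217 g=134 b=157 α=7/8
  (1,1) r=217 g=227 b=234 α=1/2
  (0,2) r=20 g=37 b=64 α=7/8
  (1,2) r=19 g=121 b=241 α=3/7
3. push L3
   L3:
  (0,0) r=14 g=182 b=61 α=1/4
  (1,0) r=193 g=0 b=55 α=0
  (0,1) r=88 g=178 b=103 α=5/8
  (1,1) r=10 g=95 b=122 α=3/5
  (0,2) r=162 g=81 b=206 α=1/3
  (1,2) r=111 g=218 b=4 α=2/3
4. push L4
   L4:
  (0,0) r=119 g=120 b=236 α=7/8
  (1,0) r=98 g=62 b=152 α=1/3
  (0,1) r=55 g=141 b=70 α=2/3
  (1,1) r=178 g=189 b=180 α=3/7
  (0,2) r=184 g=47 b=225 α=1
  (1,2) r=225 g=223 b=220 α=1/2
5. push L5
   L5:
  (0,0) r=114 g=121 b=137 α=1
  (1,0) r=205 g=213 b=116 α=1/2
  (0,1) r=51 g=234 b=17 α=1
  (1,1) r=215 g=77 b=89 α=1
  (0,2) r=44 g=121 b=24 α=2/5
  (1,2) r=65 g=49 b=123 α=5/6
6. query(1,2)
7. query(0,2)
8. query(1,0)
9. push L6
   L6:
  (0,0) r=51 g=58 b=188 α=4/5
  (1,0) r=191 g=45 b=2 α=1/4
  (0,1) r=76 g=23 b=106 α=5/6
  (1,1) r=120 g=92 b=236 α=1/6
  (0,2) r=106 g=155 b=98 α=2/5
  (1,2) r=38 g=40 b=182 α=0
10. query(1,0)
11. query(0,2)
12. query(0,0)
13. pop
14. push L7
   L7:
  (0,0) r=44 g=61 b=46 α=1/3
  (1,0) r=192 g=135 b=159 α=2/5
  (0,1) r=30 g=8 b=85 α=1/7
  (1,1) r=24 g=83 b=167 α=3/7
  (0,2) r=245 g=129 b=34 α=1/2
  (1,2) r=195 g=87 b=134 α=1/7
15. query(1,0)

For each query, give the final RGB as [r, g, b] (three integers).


at x=1,y=2 over L1,L2,L3,L4,L5:
L1 α=1/2: [201/2, 187/2, 213/2]
L2 α=3/7: [459/7, 737/7, 1149/7]
L3 α=2/3: [671/7, 1263/7, 1205/21]
L4 α=1/2: [1123/7, 1412/7, 5825/42]
L5 α=5/6: [1699/21, 3127/42, 31655/252]
→ [81, 74, 126]

query (0,2) [L1,L2,L3,L4,L5] — begin 0,0,0
+L1 (α=1/2) → [233/2, 59/2, 11]
+L2 (α=7/8) → [513/16, 577/16, 459/8]
+L3 (α=1/3) → [603/8, 1225/24, 1283/12]
+L4 (α=1) → [184, 47, 225]
+L5 (α=2/5) → [128, 383/5, 723/5]
= [128, 77, 145]

query (1,0) [L1,L2,L3,L4,L5] — begin 0,0,0
L1 α=0: [0, 0, 0]
L2 α=2/3: [496/3, 58/3, 80/3]
L3 α=0: [496/3, 58/3, 80/3]
L4 α=1/3: [1286/9, 302/9, 616/9]
L5 α=1/2: [3131/18, 2219/18, 830/9]
→ [174, 123, 92]

(1,0) stack=L1,L2,L3,L4,L5,L6; from [0,0,0]:
L1 α=0: [0, 0, 0]
L2 α=2/3: [496/3, 58/3, 80/3]
L3 α=0: [496/3, 58/3, 80/3]
L4 α=1/3: [1286/9, 302/9, 616/9]
L5 α=1/2: [3131/18, 2219/18, 830/9]
L6 α=1/4: [4277/24, 2489/24, 209/3]
→ [178, 104, 70]

(0,2) stack=L1,L2,L3,L4,L5,L6; from [0,0,0]:
L1 α=1/2: [233/2, 59/2, 11]
L2 α=7/8: [513/16, 577/16, 459/8]
L3 α=1/3: [603/8, 1225/24, 1283/12]
L4 α=1: [184, 47, 225]
L5 α=2/5: [128, 383/5, 723/5]
L6 α=2/5: [596/5, 2699/25, 3149/25]
= [119, 108, 126]

at x=0,y=0 over L1,L2,L3,L4,L5,L6:
L1 α=0: [0, 0, 0]
L2 α=2/5: [6/5, 192/5, 346/5]
L3 α=1/4: [22/5, 743/10, 1343/20]
L4 α=7/8: [4187/40, 9143/80, 34383/160]
L5 α=1: [114, 121, 137]
L6 α=4/5: [318/5, 353/5, 889/5]
rounded: [64, 71, 178]

(1,0) stack=L1,L2,L3,L4,L5,L7; from [0,0,0]:
L1 α=0: [0, 0, 0]
L2 α=2/3: [496/3, 58/3, 80/3]
L3 α=0: [496/3, 58/3, 80/3]
L4 α=1/3: [1286/9, 302/9, 616/9]
L5 α=1/2: [3131/18, 2219/18, 830/9]
L7 α=2/5: [1087/6, 3839/30, 1784/15]
→ [181, 128, 119]


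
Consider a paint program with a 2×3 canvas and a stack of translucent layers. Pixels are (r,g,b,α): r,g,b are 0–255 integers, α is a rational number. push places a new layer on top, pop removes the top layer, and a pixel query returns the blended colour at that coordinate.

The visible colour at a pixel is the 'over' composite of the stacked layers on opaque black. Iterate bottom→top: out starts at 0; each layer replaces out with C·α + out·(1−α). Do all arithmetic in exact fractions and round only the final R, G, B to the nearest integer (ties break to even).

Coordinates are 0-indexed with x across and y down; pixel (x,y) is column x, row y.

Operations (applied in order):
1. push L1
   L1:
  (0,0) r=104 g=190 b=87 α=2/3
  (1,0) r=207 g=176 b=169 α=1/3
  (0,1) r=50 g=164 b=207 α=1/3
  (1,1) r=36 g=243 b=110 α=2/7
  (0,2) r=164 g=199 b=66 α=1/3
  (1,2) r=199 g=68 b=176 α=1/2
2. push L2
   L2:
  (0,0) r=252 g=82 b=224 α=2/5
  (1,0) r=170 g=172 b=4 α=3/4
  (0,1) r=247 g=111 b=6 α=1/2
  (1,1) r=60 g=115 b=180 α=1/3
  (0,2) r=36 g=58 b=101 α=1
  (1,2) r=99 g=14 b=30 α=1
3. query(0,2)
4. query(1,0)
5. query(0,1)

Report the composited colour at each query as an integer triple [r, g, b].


(0,2) stack=L1,L2; from [0,0,0]:
L1 α=1/3: [164/3, 199/3, 22]
L2 α=1: [36, 58, 101]
→ [36, 58, 101]

at x=1,y=0 over L1,L2:
L1 α=1/3: [69, 176/3, 169/3]
L2 α=3/4: [579/4, 431/3, 205/12]
rounded: [145, 144, 17]

query (0,1) [L1,L2] — begin 0,0,0
L1 α=1/3: [50/3, 164/3, 69]
L2 α=1/2: [791/6, 497/6, 75/2]
→ [132, 83, 38]


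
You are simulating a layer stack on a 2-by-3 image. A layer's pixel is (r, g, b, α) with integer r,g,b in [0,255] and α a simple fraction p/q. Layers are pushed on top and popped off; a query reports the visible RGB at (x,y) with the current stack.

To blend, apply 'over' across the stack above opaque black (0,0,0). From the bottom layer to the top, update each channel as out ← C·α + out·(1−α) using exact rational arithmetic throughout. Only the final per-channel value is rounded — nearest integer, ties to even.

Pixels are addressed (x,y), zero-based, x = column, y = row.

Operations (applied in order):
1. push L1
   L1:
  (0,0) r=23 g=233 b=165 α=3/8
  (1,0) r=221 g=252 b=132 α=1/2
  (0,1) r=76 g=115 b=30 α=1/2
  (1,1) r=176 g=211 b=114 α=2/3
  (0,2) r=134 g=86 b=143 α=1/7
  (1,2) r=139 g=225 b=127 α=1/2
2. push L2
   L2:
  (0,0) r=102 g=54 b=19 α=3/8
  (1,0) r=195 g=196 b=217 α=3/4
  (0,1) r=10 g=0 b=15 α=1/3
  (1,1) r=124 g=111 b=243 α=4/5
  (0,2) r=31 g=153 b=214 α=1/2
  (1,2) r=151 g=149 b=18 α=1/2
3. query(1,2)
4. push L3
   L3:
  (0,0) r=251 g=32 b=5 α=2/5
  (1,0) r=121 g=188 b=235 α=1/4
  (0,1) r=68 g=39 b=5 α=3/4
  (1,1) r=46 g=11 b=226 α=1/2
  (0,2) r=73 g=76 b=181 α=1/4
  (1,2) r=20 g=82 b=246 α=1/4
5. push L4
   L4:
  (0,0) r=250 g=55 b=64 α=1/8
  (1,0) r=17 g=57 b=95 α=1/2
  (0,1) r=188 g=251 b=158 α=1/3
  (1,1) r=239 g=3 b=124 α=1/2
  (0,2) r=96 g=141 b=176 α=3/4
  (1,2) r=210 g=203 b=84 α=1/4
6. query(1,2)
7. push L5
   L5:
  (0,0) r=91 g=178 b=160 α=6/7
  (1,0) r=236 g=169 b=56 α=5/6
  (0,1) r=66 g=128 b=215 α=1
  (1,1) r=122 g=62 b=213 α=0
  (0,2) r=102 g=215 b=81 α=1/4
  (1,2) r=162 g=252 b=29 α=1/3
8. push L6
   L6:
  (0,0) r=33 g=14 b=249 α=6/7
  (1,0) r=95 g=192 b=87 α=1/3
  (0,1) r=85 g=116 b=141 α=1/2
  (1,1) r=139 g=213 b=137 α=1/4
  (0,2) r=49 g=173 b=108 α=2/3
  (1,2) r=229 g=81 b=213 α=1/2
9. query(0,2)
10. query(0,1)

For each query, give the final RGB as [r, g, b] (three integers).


(1,2) stack=L1,L2; from [0,0,0]:
L1 α=1/2: [139/2, 225/2, 127/2]
L2 α=1/2: [441/4, 523/4, 163/4]
→ [110, 131, 41]

at x=1,y=2 over L1,L2,L3,L4:
after L1 α=1/2: [139/2, 225/2, 127/2]
after L2 α=1/2: [441/4, 523/4, 163/4]
after L3 α=1/4: [1403/16, 1897/16, 1473/16]
after L4 α=1/4: [7569/64, 8939/64, 5763/64]
→ [118, 140, 90]

at x=0,y=2 over L1,L2,L3,L4,L5,L6:
after L1 α=1/7: [134/7, 86/7, 143/7]
after L2 α=1/2: [351/14, 1157/14, 1641/14]
after L3 α=1/4: [2075/56, 4535/56, 7457/56]
after L4 α=3/4: [18203/224, 28223/224, 37025/224]
after L5 α=1/4: [77457/896, 132829/896, 129219/896]
after L6 α=2/3: [165265/2688, 147615/896, 107585/896]
= [61, 165, 120]

(0,1) stack=L1,L2,L3,L4,L5,L6; from [0,0,0]:
L1 α=1/2: [38, 115/2, 15]
L2 α=1/3: [86/3, 115/3, 15]
L3 α=3/4: [349/6, 233/6, 15/2]
L4 α=1/3: [913/9, 986/9, 173/3]
L5 α=1: [66, 128, 215]
L6 α=1/2: [151/2, 122, 178]
= [76, 122, 178]
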